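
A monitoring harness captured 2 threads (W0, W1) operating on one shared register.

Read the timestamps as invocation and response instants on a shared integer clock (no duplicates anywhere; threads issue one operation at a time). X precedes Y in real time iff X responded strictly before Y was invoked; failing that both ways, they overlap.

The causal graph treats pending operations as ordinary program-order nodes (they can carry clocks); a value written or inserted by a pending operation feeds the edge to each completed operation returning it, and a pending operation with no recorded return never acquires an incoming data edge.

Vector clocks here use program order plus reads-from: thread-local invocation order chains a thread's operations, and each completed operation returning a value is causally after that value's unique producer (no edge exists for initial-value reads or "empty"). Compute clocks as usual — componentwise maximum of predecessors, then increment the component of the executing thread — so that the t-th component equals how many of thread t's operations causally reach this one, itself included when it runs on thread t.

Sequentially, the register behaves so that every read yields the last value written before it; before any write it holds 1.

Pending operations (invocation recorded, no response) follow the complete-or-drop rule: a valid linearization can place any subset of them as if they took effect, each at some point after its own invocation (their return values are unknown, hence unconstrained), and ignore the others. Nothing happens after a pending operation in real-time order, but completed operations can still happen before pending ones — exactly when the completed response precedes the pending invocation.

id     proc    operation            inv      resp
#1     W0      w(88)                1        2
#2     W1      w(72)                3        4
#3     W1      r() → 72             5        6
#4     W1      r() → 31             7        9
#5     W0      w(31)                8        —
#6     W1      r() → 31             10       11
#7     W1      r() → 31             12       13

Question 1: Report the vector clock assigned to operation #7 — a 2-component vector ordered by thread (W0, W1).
invoked at 3, #2 has no predecessors; its own W1 bump gives (0, 1)
invoked at 1, #1 has no predecessors; its own W0 bump gives (1, 0)
from VC(#2)=(0, 1), #3 (invoked 5) maxes components and bumps W1 → (0, 2)
from VC(#1)=(1, 0), #5 (invoked 8) maxes components and bumps W0 → (2, 0)
from VC(#3)=(0, 2), VC(#5)=(2, 0), #4 (invoked 7) maxes components and bumps W1 → (2, 3)
from VC(#4)=(2, 3), VC(#5)=(2, 0), #6 (invoked 10) maxes components and bumps W1 → (2, 4)
from VC(#5)=(2, 0), VC(#6)=(2, 4), #7 (invoked 12) maxes components and bumps W1 → (2, 5)
target: VC(#7) = (2, 5)

(2, 5)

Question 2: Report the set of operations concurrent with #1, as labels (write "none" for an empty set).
concurrent with #1 ([1,2]): every op whose interval crosses 1..2
#2 [3,4]: after
#3 [5,6]: after
#4 [7,9]: after
#5 [8,…): after
#6 [10,11]: after
#7 [12,13]: after

none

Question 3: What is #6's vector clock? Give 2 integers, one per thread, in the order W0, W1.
#2 (invocation 3): nothing precedes it; W1's component alone gives (0, 1)
#1 (invocation 1): nothing precedes it; W0's component alone gives (1, 0)
#3, invoked 5, takes VC(#2)=(0, 1) under max, adds 1 for W1 → (0, 2)
#5, invoked 8, takes VC(#1)=(1, 0) under max, adds 1 for W0 → (2, 0)
#4, invoked 7, takes VC(#3)=(0, 2), VC(#5)=(2, 0) under max, adds 1 for W1 → (2, 3)
#6, invoked 10, takes VC(#4)=(2, 3), VC(#5)=(2, 0) under max, adds 1 for W1 → (2, 4)
#7, invoked 12, takes VC(#5)=(2, 0), VC(#6)=(2, 4) under max, adds 1 for W1 → (2, 5)
target: VC(#6) = (2, 4)

(2, 4)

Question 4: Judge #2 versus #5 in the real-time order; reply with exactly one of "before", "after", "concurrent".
#2 spans [3,4], #5 spans [8,…)
resp(#2)=4 < inv(#5)=8

before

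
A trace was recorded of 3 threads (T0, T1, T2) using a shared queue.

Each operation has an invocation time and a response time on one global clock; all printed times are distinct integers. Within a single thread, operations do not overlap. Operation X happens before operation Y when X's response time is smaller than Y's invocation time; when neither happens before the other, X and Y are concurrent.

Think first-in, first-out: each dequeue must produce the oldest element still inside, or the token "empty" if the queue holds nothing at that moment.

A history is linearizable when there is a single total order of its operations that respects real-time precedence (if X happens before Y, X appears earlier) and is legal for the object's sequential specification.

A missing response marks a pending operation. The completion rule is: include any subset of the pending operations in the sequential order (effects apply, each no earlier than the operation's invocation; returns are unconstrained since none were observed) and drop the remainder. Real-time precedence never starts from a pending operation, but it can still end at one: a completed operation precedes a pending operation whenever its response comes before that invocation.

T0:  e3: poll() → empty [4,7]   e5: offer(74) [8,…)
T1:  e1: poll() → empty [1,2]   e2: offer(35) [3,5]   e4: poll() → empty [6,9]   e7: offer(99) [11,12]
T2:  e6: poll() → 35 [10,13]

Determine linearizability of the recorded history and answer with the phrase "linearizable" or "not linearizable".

cut after 8 events: linearizable; cut after 9 events (e4 responds, time 9): not linearizable
the 4 completed operations admit 3 real-time orders; each fails the queue replay
no escape via the 1 pending operation (e5): every completion choice fails
take e1, e2, e3, e4 (pending dropped): step 3 already fails, because e3 poll() → empty cannot occur there
take e1, e2, e4, e3 (pending dropped): step 3 already fails, because e4 poll() → empty cannot occur there

not linearizable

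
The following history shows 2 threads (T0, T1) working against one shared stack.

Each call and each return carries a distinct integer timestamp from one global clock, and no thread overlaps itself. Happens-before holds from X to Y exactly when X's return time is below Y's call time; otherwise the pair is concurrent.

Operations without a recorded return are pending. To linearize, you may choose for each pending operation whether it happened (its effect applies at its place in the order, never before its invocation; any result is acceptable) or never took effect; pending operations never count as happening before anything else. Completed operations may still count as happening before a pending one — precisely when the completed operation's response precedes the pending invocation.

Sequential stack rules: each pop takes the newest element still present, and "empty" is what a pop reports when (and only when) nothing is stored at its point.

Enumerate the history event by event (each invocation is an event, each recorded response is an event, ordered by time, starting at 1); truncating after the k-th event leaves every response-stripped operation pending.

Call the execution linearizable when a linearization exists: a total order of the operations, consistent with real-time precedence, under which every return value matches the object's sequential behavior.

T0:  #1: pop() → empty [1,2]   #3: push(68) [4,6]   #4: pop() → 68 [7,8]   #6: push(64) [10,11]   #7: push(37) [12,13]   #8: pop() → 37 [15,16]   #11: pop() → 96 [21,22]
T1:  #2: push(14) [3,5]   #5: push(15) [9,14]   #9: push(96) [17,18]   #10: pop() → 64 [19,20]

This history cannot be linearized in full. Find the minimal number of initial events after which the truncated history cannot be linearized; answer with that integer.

20

events 1..19 are linearizable, e.g. via #1, #2, #3, #4, #5, #6, #7, #8, #9:
1. #1 pop() → empty, leaving stack <>
2. #2 push(14), leaving stack <14>
3. #3 push(68), leaving stack <14,68>
4. #4 pop() → 68, leaving stack <14>
5. #5 push(15), leaving stack <14,15>
6. #6 push(64), leaving stack <14,15,64>
7. #7 push(37), leaving stack <14,15,64,37>
8. #8 pop() → 37, leaving stack <14,15,64>
9. #9 push(96), leaving stack <14,15,64,96>
with event 20 included (#10 responding at time 20), all real-time-consistent orders fail
sample order #1, #2, #3, #4, #5, #6, #7, #8, #9, #10 stalls at step 10 — #10 pop() → 64 has no legal effect
sample order #1, #2, #3, #4, #6, #5, #7, #8, #9, #10 stalls at step 10 — #10 pop() → 64 has no legal effect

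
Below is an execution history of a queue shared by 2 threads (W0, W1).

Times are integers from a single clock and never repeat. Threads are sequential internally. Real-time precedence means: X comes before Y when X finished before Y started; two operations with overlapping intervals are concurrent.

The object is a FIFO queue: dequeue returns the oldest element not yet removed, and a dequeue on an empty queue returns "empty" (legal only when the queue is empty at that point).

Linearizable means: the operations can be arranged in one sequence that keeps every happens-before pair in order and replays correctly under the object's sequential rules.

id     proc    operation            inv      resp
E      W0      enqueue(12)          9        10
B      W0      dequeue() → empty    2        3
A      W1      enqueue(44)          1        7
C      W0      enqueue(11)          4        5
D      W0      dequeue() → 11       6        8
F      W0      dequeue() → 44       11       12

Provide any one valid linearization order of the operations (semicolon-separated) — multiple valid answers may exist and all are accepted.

step 1: B dequeue() → empty — queue <>
step 2: C enqueue(11) — queue <11>
step 3: A enqueue(44) — queue <11,44>
step 4: D dequeue() → 11 — queue <44>
step 5: E enqueue(12) — queue <44,12>
step 6: F dequeue() → 44 — queue <12>

B; C; A; D; E; F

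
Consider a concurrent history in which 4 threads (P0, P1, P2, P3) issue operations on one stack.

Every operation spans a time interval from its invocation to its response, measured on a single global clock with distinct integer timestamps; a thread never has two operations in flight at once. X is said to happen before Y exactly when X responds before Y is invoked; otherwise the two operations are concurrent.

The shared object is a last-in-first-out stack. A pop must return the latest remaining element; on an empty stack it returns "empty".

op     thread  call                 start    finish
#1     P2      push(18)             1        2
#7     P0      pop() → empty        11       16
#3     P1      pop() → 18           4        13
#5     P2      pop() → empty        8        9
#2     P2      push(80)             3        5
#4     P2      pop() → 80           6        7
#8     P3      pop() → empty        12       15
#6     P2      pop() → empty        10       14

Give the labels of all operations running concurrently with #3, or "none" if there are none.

#2, #4, #5, #6, #7, #8

overlap test against #3 [4,13]: concurrent iff the interval meets 4..13
#1 [1,2]: before
#2 [3,5]: concurrent
#4 [6,7]: concurrent
#5 [8,9]: concurrent
#6 [10,14]: concurrent
#7 [11,16]: concurrent
#8 [12,15]: concurrent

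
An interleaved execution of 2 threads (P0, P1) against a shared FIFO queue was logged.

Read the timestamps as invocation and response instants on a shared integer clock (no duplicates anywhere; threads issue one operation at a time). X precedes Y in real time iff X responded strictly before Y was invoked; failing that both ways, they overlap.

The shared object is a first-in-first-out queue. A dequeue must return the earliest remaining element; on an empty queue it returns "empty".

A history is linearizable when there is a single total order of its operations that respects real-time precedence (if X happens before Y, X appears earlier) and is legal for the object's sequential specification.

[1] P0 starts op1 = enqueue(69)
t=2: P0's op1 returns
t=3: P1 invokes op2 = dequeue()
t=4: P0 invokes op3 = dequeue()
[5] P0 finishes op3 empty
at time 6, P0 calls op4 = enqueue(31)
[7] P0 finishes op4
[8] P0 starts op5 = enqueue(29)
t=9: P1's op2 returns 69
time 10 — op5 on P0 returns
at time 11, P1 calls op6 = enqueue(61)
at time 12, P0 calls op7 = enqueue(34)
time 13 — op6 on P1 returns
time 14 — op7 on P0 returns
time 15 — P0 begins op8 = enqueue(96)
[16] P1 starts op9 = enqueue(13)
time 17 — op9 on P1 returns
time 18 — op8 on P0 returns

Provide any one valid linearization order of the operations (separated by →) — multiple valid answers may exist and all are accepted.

op1 → op2 → op3 → op4 → op5 → op6 → op7 → op8 → op9

step 1: op1 enqueue(69) — queue <69>
step 2: op2 dequeue() → 69 — queue <>
step 3: op3 dequeue() → empty — queue <>
step 4: op4 enqueue(31) — queue <31>
step 5: op5 enqueue(29) — queue <31,29>
step 6: op6 enqueue(61) — queue <31,29,61>
step 7: op7 enqueue(34) — queue <31,29,61,34>
step 8: op8 enqueue(96) — queue <31,29,61,34,96>
step 9: op9 enqueue(13) — queue <31,29,61,34,96,13>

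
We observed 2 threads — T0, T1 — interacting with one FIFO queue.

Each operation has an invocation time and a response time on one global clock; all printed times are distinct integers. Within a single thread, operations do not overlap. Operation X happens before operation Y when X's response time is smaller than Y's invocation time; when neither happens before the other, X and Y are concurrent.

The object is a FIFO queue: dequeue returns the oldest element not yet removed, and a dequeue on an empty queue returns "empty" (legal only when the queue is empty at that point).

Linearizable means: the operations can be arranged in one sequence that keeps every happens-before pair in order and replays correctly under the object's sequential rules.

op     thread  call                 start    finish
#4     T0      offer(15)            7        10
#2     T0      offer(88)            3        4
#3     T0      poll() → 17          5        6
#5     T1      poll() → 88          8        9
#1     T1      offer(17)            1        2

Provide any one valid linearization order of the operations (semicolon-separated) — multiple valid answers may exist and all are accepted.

step 1: #1 offer(17) — queue <17>
step 2: #2 offer(88) — queue <17,88>
step 3: #3 poll() → 17 — queue <88>
step 4: #4 offer(15) — queue <88,15>
step 5: #5 poll() → 88 — queue <15>

#1; #2; #3; #4; #5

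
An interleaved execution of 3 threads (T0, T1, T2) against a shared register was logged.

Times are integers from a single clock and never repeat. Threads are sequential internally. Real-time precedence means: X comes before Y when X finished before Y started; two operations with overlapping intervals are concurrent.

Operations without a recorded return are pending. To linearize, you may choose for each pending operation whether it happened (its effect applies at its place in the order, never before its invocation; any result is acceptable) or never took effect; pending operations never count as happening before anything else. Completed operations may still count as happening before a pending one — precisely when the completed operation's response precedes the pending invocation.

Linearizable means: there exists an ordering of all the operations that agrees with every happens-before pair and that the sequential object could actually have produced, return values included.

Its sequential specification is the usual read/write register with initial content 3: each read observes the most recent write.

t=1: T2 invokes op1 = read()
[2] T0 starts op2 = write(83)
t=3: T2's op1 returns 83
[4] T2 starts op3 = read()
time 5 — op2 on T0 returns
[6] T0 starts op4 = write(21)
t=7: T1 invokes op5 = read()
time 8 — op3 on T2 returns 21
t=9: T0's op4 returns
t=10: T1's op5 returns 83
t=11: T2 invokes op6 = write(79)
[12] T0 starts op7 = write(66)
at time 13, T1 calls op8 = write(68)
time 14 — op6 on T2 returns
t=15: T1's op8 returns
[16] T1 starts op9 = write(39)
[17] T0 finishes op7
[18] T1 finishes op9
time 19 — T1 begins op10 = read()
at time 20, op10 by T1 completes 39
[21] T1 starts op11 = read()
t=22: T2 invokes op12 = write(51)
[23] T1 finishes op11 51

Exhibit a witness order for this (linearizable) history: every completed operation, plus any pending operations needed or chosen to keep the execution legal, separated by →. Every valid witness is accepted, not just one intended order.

op2 → op1 → op5 → op4 → op3 → op6 → op7 → op8 → op9 → op10 → op12 → op11

1. op2 write(83), leaving value 83
2. op1 read() → 83, leaving value 83
3. op5 read() → 83, leaving value 83
4. op4 write(21), leaving value 21
5. op3 read() → 21, leaving value 21
6. op6 write(79), leaving value 79
7. op7 write(66), leaving value 66
8. op8 write(68), leaving value 68
9. op9 write(39), leaving value 39
10. op10 read() → 39, leaving value 39
11. op12 write(51) (pending, included), leaving value 51
12. op11 read() → 51, leaving value 51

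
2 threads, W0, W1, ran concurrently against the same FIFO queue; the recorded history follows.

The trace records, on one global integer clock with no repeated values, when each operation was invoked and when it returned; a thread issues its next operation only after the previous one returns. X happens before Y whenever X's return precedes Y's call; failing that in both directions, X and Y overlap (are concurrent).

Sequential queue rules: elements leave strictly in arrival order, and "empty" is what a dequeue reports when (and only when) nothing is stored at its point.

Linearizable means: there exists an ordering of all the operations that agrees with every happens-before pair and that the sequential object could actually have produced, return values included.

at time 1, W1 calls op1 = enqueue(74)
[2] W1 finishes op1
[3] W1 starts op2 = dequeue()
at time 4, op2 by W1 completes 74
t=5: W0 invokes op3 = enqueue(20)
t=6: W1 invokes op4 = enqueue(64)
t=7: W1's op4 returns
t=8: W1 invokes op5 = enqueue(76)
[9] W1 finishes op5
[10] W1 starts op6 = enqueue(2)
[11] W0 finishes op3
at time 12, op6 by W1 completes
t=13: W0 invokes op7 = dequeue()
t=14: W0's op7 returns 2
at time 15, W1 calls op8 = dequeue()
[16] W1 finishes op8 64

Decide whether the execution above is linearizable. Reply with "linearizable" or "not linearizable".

not linearizable

events 1..13 are fine; event 14 — the response of op7 at time 14 — makes the prefix non-linearizable
every one of the 4 real-time-consistent orders over 7 completed FIFO queue ops fails the sequential spec
take op1, op2, op3, op4, op5, op6, op7: step 7 already fails, because op7 dequeue() → 2 cannot occur there
take op1, op2, op4, op3, op5, op6, op7: step 7 already fails, because op7 dequeue() → 2 cannot occur there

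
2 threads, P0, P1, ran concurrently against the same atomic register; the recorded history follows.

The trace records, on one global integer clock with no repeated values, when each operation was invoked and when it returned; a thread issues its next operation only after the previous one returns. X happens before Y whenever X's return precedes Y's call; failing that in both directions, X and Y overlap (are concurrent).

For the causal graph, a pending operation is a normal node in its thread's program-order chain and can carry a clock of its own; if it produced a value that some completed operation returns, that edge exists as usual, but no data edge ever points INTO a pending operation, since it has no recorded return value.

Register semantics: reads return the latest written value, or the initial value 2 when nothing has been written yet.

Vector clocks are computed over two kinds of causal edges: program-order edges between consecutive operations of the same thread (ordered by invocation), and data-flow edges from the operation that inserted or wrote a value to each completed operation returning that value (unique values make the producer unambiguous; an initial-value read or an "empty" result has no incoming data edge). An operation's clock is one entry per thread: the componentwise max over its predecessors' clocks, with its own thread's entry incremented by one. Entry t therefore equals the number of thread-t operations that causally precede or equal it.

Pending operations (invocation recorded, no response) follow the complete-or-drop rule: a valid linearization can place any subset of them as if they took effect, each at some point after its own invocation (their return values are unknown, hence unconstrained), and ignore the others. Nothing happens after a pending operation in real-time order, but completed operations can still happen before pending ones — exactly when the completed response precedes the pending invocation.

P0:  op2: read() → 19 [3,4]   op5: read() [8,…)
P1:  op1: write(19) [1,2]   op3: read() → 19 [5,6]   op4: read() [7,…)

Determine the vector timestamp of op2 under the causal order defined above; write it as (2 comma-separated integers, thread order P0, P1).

op1, invoked 1, has no incoming edges; only P1's bump applies → (0, 1)
op3 (invocation 5): componentwise max over VC(op1)=(0, 1), +1 at P1, giving (0, 2)
op2 (invocation 3): componentwise max over VC(op1)=(0, 1), +1 at P0, giving (1, 1)
op4 (invocation 7): componentwise max over VC(op3)=(0, 2), +1 at P1, giving (0, 3)
op5 (invocation 8): componentwise max over VC(op2)=(1, 1), +1 at P0, giving (2, 1)
target: VC(op2) = (1, 1)

(1, 1)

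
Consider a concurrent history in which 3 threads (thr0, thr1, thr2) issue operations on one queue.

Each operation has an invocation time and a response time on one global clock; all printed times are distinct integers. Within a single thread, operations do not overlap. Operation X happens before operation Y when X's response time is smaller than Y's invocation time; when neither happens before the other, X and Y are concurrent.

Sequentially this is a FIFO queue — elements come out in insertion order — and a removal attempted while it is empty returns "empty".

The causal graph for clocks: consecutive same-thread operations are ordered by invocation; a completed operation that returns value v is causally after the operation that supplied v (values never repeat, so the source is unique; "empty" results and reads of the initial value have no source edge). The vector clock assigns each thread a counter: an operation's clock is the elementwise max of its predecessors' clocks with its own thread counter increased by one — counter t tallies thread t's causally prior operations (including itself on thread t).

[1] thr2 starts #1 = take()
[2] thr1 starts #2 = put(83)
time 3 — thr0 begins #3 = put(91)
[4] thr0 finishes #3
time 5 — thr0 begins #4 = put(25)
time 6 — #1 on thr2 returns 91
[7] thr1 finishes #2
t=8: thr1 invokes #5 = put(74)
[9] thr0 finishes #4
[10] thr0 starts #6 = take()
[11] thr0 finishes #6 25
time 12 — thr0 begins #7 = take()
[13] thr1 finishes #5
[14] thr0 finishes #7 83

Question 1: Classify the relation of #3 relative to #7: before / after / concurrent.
before

#3 spans [3,4], #7 spans [12,14]
resp(#3)=4 < inv(#7)=12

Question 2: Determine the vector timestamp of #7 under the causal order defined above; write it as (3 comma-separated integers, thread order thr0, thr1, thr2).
(4, 1, 0)

root op #2, invoked 2: fresh clock plus thr1's own tick → (0, 1, 0)
root op #3, invoked 3: fresh clock plus thr0's own tick → (1, 0, 0)
#5 (invocation 8): componentwise max over VC(#2)=(0, 1, 0), +1 at thr1, giving (0, 2, 0)
#1 (invocation 1): componentwise max over VC(#3)=(1, 0, 0), +1 at thr2, giving (1, 0, 1)
#4 (invocation 5): componentwise max over VC(#3)=(1, 0, 0), +1 at thr0, giving (2, 0, 0)
#6 (invocation 10): componentwise max over VC(#4)=(2, 0, 0), +1 at thr0, giving (3, 0, 0)
#7 (invocation 12): componentwise max over VC(#2)=(0, 1, 0), VC(#6)=(3, 0, 0), +1 at thr0, giving (4, 1, 0)
target: VC(#7) = (4, 1, 0)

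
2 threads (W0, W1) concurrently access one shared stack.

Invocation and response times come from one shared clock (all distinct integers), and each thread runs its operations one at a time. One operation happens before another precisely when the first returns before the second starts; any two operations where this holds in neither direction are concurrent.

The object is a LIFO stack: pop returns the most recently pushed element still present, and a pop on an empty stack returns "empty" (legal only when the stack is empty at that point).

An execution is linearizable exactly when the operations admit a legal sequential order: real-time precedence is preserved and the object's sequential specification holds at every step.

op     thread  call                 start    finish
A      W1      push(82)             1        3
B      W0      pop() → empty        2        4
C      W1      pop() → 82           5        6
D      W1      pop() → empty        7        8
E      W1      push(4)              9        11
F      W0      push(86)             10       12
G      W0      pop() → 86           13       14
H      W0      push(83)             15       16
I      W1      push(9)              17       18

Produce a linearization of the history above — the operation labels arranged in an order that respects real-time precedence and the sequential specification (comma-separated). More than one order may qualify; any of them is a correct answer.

step 1: B pop() → empty — stack <>
step 2: A push(82) — stack <82>
step 3: C pop() → 82 — stack <>
step 4: D pop() → empty — stack <>
step 5: E push(4) — stack <4>
step 6: F push(86) — stack <4,86>
step 7: G pop() → 86 — stack <4>
step 8: H push(83) — stack <4,83>
step 9: I push(9) — stack <4,83,9>

B, A, C, D, E, F, G, H, I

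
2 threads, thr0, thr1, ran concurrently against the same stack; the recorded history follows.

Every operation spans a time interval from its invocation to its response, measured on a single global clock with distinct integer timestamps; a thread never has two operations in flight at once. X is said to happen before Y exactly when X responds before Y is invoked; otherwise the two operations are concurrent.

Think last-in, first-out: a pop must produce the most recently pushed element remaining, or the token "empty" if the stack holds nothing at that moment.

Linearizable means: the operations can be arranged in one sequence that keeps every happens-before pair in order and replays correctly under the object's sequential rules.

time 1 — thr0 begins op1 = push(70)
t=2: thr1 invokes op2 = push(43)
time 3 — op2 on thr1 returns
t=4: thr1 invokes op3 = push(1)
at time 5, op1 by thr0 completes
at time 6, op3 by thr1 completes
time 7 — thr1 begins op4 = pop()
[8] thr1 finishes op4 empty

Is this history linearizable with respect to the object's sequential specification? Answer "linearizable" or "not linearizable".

events 1..7 are fine; event 8 — the response of op4 at time 8 — makes the prefix non-linearizable
real-time-consistent orders of the 4 completed operations: 3 — all fail the stack replay
e.g. op1, op2, op3, op4: illegal at step 4, since op4 pop() → empty cannot apply there
e.g. op2, op1, op3, op4: illegal at step 4, since op4 pop() → empty cannot apply there

not linearizable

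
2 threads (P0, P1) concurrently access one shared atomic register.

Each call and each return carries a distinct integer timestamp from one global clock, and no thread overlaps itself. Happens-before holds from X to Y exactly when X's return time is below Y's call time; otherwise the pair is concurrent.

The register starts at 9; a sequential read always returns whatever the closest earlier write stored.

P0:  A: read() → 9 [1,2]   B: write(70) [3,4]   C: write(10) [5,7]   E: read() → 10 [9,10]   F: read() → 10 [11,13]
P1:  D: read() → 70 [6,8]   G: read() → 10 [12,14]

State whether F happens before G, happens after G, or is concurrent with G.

concurrent

F spans [11,13], G spans [12,14]
the intervals overlap in both directions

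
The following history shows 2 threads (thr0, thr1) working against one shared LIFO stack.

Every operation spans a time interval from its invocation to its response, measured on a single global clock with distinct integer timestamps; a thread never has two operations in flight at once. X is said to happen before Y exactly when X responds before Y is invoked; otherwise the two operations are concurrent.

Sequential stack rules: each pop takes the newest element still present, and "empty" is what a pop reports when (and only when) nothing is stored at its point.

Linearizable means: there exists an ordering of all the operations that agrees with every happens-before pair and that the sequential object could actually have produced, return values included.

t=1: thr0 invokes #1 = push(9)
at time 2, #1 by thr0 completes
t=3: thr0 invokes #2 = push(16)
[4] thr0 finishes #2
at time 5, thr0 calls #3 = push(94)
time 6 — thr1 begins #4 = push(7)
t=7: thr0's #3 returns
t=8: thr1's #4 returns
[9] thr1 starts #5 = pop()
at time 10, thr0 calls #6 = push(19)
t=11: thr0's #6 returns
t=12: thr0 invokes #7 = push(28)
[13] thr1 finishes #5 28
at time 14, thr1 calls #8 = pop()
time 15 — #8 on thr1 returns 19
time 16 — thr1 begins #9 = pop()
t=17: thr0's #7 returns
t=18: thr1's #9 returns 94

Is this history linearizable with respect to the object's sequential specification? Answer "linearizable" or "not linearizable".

one valid linearization: #1, #2, #4, #3, #6, #7, #5, #8, #9
1. #1 push(9), leaving stack <9>
2. #2 push(16), leaving stack <9,16>
3. #4 push(7), leaving stack <9,16,7>
4. #3 push(94), leaving stack <9,16,7,94>
5. #6 push(19), leaving stack <9,16,7,94,19>
6. #7 push(28), leaving stack <9,16,7,94,19,28>
7. #5 pop() → 28, leaving stack <9,16,7,94,19>
8. #8 pop() → 19, leaving stack <9,16,7,94>
9. #9 pop() → 94, leaving stack <9,16,7>

linearizable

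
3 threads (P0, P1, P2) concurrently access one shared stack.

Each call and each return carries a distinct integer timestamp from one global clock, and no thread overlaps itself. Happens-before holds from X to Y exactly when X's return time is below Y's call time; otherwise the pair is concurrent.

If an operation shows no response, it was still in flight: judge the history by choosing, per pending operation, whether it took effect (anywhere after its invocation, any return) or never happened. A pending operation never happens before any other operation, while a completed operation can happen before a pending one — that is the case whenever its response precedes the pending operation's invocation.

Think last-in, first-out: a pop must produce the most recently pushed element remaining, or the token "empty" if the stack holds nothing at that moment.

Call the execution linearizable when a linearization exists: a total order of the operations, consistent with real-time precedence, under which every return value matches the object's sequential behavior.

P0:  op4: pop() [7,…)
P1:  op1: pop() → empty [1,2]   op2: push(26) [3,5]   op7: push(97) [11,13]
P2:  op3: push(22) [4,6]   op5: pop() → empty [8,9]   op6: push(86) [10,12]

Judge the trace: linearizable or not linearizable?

not linearizable

through event 8 a valid linearization exists; event 9 (op5 responding at time 9) ends that
no legal order exists: 2 real-time-consistent candidates over 4 completed stack operations, all rejected
no escape via the 1 pending operation (op4): every completion choice fails
sample order op1, op2, op3, op5 (pending dropped) stalls at step 4 — op5 pop() → empty has no legal effect
sample order op1, op3, op2, op5 (pending dropped) stalls at step 4 — op5 pop() → empty has no legal effect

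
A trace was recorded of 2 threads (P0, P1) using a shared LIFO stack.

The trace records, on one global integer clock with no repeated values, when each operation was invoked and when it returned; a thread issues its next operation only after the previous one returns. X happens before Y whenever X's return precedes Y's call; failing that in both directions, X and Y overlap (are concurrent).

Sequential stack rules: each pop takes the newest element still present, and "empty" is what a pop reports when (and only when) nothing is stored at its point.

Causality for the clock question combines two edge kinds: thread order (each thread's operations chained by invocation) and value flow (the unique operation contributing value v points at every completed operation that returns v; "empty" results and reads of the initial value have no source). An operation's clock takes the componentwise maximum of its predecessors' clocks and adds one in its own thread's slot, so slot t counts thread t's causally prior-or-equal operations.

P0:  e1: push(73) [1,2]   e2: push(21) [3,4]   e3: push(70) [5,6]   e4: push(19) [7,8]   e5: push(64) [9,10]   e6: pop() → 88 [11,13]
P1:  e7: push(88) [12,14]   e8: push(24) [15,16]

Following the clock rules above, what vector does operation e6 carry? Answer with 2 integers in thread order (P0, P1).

invoked at 12, e7 has no predecessors; its own P1 bump gives (0, 1)
invoked at 1, e1 has no predecessors; its own P0 bump gives (1, 0)
VC(e8, invoked at 15): max of VC(e7)=(0, 1), then +1 on thread P1 → (0, 2)
VC(e2, invoked at 3): max of VC(e1)=(1, 0), then +1 on thread P0 → (2, 0)
VC(e3, invoked at 5): max of VC(e2)=(2, 0), then +1 on thread P0 → (3, 0)
VC(e4, invoked at 7): max of VC(e3)=(3, 0), then +1 on thread P0 → (4, 0)
VC(e5, invoked at 9): max of VC(e4)=(4, 0), then +1 on thread P0 → (5, 0)
VC(e6, invoked at 11): max of VC(e5)=(5, 0), VC(e7)=(0, 1), then +1 on thread P0 → (6, 1)
target: VC(e6) = (6, 1)

(6, 1)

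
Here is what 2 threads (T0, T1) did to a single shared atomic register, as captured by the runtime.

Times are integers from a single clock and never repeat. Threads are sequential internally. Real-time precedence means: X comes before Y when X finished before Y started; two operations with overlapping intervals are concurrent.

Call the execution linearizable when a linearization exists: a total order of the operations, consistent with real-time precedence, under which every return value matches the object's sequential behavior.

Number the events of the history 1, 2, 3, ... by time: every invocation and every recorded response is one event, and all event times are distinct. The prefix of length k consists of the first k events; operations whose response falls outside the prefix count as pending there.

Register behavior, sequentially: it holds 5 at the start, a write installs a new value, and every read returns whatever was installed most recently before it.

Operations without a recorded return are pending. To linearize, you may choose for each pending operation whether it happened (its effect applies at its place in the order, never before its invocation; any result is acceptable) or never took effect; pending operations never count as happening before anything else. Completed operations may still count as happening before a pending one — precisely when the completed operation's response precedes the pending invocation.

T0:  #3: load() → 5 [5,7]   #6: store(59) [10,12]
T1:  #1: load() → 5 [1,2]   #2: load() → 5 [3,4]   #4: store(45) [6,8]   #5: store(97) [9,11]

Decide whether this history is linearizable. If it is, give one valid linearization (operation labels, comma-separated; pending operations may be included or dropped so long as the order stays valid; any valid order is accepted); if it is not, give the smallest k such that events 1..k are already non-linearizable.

1. #1 load() → 5, leaving value 5
2. #2 load() → 5, leaving value 5
3. #3 load() → 5, leaving value 5
4. #4 store(45), leaving value 45
5. #5 store(97), leaving value 97
6. #6 store(59), leaving value 59

linearizable — witness: #1, #2, #3, #4, #5, #6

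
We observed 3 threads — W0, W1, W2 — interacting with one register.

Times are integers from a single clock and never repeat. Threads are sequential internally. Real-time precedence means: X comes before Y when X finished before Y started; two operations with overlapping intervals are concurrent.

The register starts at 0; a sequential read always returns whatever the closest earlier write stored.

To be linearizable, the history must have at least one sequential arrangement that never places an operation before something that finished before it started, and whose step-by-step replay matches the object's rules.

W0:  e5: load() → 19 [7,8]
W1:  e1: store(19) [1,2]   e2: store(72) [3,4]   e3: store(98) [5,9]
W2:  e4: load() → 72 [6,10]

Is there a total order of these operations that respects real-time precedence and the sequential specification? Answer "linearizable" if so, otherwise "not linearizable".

not linearizable

events 1..7 are fine; event 8 — the response of e5 at time 8 — makes the prefix non-linearizable
one real-time candidate order over the 3 completed operations — the register replay rejects it
no completion choice of the 2 pending operations (e3, e4) rescues it — every subset was tried
one such order, e1, e2, e5 (pending dropped), breaks at step 3 where e5 load() → 19 is illegal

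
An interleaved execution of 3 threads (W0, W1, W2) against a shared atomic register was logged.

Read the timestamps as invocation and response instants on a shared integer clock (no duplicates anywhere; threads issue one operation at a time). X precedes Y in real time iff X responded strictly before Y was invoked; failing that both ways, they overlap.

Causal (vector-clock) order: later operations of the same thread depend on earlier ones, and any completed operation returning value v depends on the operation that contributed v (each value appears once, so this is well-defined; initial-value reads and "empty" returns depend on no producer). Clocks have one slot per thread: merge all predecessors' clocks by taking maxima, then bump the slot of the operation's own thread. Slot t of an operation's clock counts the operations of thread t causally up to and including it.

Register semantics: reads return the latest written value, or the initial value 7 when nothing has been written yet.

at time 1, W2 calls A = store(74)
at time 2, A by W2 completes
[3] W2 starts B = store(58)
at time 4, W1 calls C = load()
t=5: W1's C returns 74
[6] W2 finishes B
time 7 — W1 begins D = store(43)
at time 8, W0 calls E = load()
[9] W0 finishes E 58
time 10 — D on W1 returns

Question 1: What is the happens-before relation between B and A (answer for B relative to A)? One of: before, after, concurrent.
B spans [3,6], A spans [1,2]
resp(A)=2 < inv(B)=3

after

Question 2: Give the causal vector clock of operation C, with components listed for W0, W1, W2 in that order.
A, invoked 1, has no incoming edges; only W2's bump applies → (0, 0, 1)
B (invocation 3): componentwise max over VC(A)=(0, 0, 1), +1 at W2, giving (0, 0, 2)
C (invocation 4): componentwise max over VC(A)=(0, 0, 1), +1 at W1, giving (0, 1, 1)
D (invocation 7): componentwise max over VC(C)=(0, 1, 1), +1 at W1, giving (0, 2, 1)
E (invocation 8): componentwise max over VC(B)=(0, 0, 2), +1 at W0, giving (1, 0, 2)
target: VC(C) = (0, 1, 1)

(0, 1, 1)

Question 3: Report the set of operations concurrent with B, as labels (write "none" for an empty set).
concurrent with B ([3,6]): every op whose interval crosses 3..6
A [1,2]: before
C [4,5]: concurrent
D [7,10]: after
E [8,9]: after

C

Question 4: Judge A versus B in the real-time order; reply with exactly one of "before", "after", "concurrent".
A spans [1,2], B spans [3,6]
resp(A)=2 < inv(B)=3

before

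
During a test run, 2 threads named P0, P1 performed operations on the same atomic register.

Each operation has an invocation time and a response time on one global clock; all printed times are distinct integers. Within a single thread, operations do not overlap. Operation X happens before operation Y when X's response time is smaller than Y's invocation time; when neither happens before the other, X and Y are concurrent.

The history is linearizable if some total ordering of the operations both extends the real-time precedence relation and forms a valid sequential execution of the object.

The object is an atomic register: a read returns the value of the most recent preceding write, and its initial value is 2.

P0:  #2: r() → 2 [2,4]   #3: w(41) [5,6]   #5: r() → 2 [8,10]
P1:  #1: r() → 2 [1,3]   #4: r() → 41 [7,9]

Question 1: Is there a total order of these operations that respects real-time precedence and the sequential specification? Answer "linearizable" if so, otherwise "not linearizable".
not linearizable

prefix check: 1..9 passes, 1..10 fails once #5's time-10 response joins
5 completed operations, 4 real-time-consistent orders — every atomic register replay fails
take #1, #2, #3, #4, #5: step 5 already fails, because #5 r() → 2 cannot occur there
take #1, #2, #3, #5, #4: step 4 already fails, because #5 r() → 2 cannot occur there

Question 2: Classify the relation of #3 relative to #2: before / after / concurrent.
Answer: after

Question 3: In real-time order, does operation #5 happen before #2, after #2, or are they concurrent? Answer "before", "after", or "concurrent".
Answer: after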